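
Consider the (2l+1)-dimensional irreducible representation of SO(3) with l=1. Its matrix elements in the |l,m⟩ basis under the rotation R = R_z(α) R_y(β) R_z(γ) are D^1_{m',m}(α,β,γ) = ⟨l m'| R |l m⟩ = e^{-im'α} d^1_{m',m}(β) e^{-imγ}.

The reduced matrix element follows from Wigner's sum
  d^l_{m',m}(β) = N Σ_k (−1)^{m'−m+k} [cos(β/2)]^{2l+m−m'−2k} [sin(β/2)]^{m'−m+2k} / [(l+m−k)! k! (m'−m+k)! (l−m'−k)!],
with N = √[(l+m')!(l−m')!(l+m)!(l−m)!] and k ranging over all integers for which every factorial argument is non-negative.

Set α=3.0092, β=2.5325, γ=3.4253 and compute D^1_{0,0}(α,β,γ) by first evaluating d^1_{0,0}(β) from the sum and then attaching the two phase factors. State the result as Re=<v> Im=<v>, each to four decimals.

Re=-0.8202 Im=0.0000

Split into d^1_{0,0}(β=2.5325) × two z-phases.
c=cos(2.5325/2)=0.299860, s=sin(2.5325/2)=0.953983; N=√[1·1·1·1]=1.000000
k: max(0,(0)−(0))=0 … min(1+(0),1−(0))=1
  k=0: (−1)^0·1.0000/(1)·0.2999^2·0.9540^0 = +0.089916
  k=1: (−1)^1·1.0000/(1)·0.2999^0·0.9540^2 = -0.910084
d^1_{0,0}(2.5325) = +0.089916 -0.910084 = -0.820167
D = (+1.000000+0.000000i)·(-0.820167)·(+1.000000+0.000000i) = -0.820167+0.000000i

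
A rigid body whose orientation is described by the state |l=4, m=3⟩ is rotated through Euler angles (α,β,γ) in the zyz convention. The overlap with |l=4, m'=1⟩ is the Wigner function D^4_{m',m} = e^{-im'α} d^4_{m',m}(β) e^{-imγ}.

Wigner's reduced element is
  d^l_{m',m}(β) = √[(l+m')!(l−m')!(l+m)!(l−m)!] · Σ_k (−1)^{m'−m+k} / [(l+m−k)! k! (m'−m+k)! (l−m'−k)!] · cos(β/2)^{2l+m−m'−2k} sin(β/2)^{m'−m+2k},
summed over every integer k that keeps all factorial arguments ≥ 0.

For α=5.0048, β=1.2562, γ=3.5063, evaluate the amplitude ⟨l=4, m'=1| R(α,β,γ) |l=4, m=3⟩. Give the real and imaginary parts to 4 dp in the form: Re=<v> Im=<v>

Re=-0.0915 Im=-0.0171

First d^4_{1,3}(β=1.2562), then the phase factors e^{-i(1)α} and e^{-i(3)γ}:
c=cos(1.2562/2)=0.809145, s=sin(1.2562/2)=0.587608; N=√[120·6·5040·1]=1904.940944
Admissible k: 2..3 (factorial args all ≥0)
  k=2: (−1)^0·1904.9409/(240)·0.8091^6·0.5876^2 = +0.769141
  k=3: (−1)^1·1904.9409/(144)·0.8091^4·0.5876^4 = -0.676048
d^4_{1,3}(1.2562) = +0.769141 -0.676048 = +0.093093
Phases: e^{-i·(1)·5.0048}=+0.288262+0.957552i, e^{-i·(3)·3.5063}=-0.458827+0.888526i ⇒ D=-0.091517-0.017057i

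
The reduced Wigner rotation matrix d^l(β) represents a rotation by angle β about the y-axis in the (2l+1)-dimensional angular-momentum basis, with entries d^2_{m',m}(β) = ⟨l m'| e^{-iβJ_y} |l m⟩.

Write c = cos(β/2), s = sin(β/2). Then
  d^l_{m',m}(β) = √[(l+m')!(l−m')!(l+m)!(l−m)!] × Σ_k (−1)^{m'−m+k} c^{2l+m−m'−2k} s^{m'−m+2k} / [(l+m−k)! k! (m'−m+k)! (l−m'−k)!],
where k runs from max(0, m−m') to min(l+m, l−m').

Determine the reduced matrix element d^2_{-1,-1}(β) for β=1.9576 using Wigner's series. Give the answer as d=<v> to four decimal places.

d^2_{-1,-1}(β=1.9576) via Wigner's sum:
With c≡cos(β/2)=0.558019 and s≡sin(β/2)=0.829828, N=[1·6·1·6]^{1/2}=6.000000
The bounds max(0,m−m')=0 and min(l+m,l−m')=1 give 2 terms
  k=0: (−1)^0·6.0000/(6)·0.5580^4·0.8298^0 = +0.096961
  k=1: (−1)^1·6.0000/(2)·0.5580^2·0.8298^2 = -0.643273
d^2_{-1,-1}(1.9576) = +0.096961 -0.643273 = -0.546312

d=-0.5463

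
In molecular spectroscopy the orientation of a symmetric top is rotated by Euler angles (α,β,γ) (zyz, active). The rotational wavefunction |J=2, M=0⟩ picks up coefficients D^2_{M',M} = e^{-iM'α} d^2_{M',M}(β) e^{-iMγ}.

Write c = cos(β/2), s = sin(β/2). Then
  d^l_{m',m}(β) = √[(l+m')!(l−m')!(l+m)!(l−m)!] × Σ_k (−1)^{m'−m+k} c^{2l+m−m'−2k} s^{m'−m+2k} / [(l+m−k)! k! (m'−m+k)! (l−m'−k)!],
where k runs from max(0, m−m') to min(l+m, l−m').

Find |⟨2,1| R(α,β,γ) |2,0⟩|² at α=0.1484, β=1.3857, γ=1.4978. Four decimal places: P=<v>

D^2_{1,0}(0.1484,1.3857,1.4978) = e^{-i·1·0.1484}·d^2_{1,0}(1.3857)·e^{-i·0·1.4978}. Compute d first:
Half-angle: c=0.769429, s=0.638733. N=√(6·1·2·2)=4.898979
The bounds max(0,m−m')=0 and min(l+m,l−m')=1 give 2 terms
  k=0: (−1)^1·4.8990/(2)·0.7694^3·0.6387^1 = -0.712689
  k=1: (−1)^2·4.8990/(2)·0.7694^1·0.6387^3 = +0.491136
d^2_{1,0}(1.3857) = -0.712689 +0.491136 = -0.221553
|D^2_{1,0}|² = |d^2_{1,0}(β)|² = (-0.221553)² = 0.049086 (the z-rotation phases have unit modulus)

P=0.0491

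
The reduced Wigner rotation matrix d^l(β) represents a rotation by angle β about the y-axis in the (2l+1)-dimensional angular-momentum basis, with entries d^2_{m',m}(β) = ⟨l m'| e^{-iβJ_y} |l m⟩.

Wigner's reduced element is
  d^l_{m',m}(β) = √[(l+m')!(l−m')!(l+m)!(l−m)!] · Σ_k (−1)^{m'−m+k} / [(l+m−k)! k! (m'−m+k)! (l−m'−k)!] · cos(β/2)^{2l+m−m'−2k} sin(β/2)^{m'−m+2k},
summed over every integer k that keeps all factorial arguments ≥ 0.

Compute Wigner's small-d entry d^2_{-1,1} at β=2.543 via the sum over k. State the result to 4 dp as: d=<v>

d=-0.5956

d^2_{-1,1}(β=2.543) via Wigner's sum:
With c≡cos(β/2)=0.294848 and s≡sin(β/2)=0.955544, N=[1·6·6·1]^{1/2}=6.000000
The bounds max(0,m−m')=2 and min(l+m,l−m')=3 give 2 terms
  k=2: (−1)^0·6.0000/(2)·0.2948^2·0.9555^2 = +0.238133
  k=3: (−1)^1·6.0000/(6)·0.2948^0·0.9555^4 = -0.833687
d^2_{-1,1}(2.543) = +0.238133 -0.833687 = -0.595555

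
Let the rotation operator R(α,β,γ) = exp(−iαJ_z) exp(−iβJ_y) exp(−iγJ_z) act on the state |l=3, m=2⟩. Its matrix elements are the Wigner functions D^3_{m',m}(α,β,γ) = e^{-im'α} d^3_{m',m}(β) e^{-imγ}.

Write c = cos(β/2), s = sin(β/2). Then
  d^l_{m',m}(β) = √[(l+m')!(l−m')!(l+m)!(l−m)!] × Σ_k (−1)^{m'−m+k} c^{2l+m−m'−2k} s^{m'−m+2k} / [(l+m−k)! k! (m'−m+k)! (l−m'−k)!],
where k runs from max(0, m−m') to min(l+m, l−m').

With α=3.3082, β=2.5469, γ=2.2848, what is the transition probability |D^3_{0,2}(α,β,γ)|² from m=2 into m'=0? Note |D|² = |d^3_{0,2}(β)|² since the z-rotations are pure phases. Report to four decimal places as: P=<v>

P=0.1267

D^3_{0,2}(3.3082,2.5469,2.2848) = e^{-i·0·3.3082}·d^3_{0,2}(2.5469)·e^{-i·2·2.2848}. Compute d first:
Half-angle: c=0.292984, s=0.956117. N=√(6·6·120·1)=65.726707
k∈{2,3} keeps every argument non-negative
  k=2: (−1)^0·65.7267/(12)·0.2930^4·0.9561^2 = +0.036894
  k=3: (−1)^1·65.7267/(12)·0.2930^2·0.9561^4 = -0.392910
d^3_{0,2}(2.5469) = +0.036894 -0.392910 = -0.356016
|D^3_{0,2}|² = |d^3_{0,2}(β)|² = (-0.356016)² = 0.126747 (the z-rotation phases have unit modulus)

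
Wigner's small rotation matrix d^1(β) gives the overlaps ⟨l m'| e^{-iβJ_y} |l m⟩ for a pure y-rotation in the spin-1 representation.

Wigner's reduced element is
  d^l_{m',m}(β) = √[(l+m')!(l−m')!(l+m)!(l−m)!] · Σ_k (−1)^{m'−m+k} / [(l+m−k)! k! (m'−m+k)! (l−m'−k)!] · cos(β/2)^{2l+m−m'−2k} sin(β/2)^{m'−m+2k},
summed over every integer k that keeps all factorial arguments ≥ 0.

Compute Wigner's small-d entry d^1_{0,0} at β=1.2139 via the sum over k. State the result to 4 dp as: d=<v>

d^1_{0,0}(β=1.2139) via Wigner's sum:
Half-angle: c=0.821391, s=0.570365. N=√(1·1·1·1)=1.000000
The bounds max(0,m−m')=0 and min(l+m,l−m')=1 give 2 terms
  k=0: (−1)^0·1.0000/(1)·0.8214^2·0.5704^0 = +0.674684
  k=1: (−1)^1·1.0000/(1)·0.8214^0·0.5704^2 = -0.325316
d^1_{0,0}(1.2139) = +0.674684 -0.325316 = +0.349368

d=0.3494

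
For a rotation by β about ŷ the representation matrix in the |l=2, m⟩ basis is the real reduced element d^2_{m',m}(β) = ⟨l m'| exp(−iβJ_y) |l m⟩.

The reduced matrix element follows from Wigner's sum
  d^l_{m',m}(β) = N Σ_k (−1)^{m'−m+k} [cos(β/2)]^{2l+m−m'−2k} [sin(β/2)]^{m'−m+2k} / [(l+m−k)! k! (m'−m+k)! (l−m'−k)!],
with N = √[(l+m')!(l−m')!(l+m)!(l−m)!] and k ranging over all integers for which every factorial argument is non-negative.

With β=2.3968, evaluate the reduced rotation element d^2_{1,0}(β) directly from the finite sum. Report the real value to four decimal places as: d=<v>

d^2_{1,0}(β=2.3968) via Wigner's sum:
With c≡cos(β/2)=0.363849 and s≡sin(β/2)=0.931458, N=[6·1·2·2]^{1/2}=4.898979
Admissible k: 0..1 (factorial args all ≥0)
  k=0: (−1)^1·4.8990/(2)·0.3638^3·0.9315^1 = -0.109901
  k=1: (−1)^2·4.8990/(2)·0.3638^1·0.9315^3 = +0.720255
d^2_{1,0}(2.3968) = -0.109901 +0.720255 = +0.610354

d=0.6104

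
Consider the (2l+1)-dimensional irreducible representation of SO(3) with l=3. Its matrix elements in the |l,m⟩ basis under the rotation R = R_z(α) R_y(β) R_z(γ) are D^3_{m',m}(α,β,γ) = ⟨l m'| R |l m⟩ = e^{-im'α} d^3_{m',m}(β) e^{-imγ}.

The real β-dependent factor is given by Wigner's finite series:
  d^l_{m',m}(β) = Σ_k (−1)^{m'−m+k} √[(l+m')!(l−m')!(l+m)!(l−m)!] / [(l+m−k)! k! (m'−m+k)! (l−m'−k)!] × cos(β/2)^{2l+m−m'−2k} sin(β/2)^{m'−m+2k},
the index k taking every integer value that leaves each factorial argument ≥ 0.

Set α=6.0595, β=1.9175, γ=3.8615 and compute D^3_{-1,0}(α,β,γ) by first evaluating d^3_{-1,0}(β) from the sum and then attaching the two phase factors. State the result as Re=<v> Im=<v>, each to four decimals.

Re=-0.1678 Im=0.0382

Split into d^3_{-1,0}(β=1.9175) × two z-phases.
With c≡cos(β/2)=0.574544 and s≡sin(β/2)=0.818474, N=[2·24·6·6]^{1/2}=41.569219
k: max(0,(0)−(-1))=1 … min(3+(0),3−(-1))=3
  k=1: (−1)^0·41.5692/(12)·0.5745^5·0.8185^1 = +0.177505
  k=2: (−1)^1·41.5692/(4)·0.5745^3·0.8185^3 = -1.080676
  k=3: (−1)^2·41.5692/(12)·0.5745^1·0.8185^5 = +0.731035
d^3_{-1,0}(1.9175) = +0.177505 -1.080676 +0.731035 = -0.172136
Phases: e^{-i·(-1)·6.0595}=+0.975087-0.221825i, e^{-i·(0)·3.8615}=+1.000000+0.000000i ⇒ D=-0.167848+0.038184i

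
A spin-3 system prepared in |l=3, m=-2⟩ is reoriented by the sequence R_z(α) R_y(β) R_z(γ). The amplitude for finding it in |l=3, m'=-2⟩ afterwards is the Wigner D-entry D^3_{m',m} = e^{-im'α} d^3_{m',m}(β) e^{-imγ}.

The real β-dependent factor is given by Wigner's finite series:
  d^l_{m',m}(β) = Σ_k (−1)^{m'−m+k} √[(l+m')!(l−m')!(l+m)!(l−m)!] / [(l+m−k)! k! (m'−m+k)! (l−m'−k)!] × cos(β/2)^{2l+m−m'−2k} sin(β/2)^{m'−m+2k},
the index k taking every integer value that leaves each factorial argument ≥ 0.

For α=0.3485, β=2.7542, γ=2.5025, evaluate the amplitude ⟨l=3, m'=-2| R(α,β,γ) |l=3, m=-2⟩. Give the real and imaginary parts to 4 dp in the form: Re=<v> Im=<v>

Re=-0.0055 Im=0.0036

First d^3_{-2,-2}(β=2.7542), then the phase factors e^{-i(-2)α} and e^{-i(-2)γ}:
Half-angle: c=0.192487, s=0.981299. N=√(1·120·1·120)=120.000000
k: max(0,(-2)−(-2))=0 … min(3+(-2),3−(-2))=1
  k=0: (−1)^0·120.0000/(120)·0.1925^6·0.9813^0 = +0.000051
  k=1: (−1)^1·120.0000/(24)·0.1925^4·0.9813^2 = -0.006610
d^3_{-2,-2}(2.7542) = +0.000051 -0.006610 = -0.006559
Phases: e^{-i·(-2)·0.3485}=+0.766771+0.641920i, e^{-i·(-2)·2.5025}=+0.288453-0.957494i ⇒ D=-0.005482+0.003601i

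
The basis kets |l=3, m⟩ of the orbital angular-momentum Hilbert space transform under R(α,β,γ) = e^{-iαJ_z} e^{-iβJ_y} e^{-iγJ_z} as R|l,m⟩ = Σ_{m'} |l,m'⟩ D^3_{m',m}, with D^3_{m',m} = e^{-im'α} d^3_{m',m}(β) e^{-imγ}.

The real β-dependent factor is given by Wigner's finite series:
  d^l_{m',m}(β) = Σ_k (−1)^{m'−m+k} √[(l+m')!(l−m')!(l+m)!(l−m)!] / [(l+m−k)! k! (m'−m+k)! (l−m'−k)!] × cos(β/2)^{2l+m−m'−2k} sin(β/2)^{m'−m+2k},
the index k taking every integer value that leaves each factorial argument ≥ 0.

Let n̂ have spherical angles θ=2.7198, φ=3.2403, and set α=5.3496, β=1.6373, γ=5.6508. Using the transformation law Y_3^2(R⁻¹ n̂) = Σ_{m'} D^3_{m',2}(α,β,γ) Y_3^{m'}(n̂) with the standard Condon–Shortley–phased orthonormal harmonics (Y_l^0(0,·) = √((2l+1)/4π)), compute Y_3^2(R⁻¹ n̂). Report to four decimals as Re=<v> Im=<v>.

Need the full column D^3_{m',2} for m'=−3..3 at α=5.3496, β=1.6373, γ=5.6508.
cos(β/2)=0.683208, sin(β/2)=0.730224
d^3_{-3,2}: single k=5 term ⇒ +0.347464;  D = +0.012093-0.347253i
d^3_{-2,2}: k∈[4..5] ⇒ +0.663591 -0.151613 = +0.511977;  D = +0.421858-0.290097i
d^3_{-1,2}: k∈[3..4] ⇒ +0.785338 -0.448574 = +0.336765;  D = +0.318464+0.109504i
d^3_{0,2}: k∈[2..3] ⇒ +0.636332 -0.726927 = -0.090595;  D = -0.027294-0.086386i
d^3_{1,2}: k∈[1..2] ⇒ +0.343732 -0.785338 = -0.441606;  D = +0.259298-0.357464i
d^3_{2,2}: k∈[0..1] ⇒ +0.101699 -0.580889 = -0.479190;  D = +0.479168-0.004625i
d^3_{3,2}: single k=0 term ⇒ -0.266254;  D = +0.160467+0.212465i
Y_3^{m'}(θ=2.7198,φ=3.2403) and Σ D·Y over m':
  (+0.0121-0.3473i)·(-0.0274+0.0084i)  (+0.4219-0.2901i)·(-0.1532+0.0307i)  (+0.3185+0.1095i)·(-0.4163+0.0412i)  (-0.0273-0.0864i)·(-0.3956+0.0000i)  (+0.2593-0.3575i)·(+0.4163+0.0412i)  (+0.4792-0.0046i)·(-0.1532-0.0307i)  (+0.1605+0.2125i)·(+0.0274+0.0084i)
Y_3^2(R⁻¹ n̂) = -0.127748-0.076237i

Re=-0.1277 Im=-0.0762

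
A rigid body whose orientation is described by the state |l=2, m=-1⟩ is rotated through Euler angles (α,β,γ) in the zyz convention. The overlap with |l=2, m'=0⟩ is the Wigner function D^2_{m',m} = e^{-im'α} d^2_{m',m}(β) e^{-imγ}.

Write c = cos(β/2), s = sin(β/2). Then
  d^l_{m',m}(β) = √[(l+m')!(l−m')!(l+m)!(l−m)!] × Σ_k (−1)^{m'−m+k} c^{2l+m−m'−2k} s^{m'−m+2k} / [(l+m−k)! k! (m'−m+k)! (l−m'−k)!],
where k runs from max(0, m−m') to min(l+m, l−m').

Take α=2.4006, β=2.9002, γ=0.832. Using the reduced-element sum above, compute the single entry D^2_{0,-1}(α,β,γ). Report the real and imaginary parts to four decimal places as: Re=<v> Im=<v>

Split into d^2_{0,-1}(β=2.9002) × two z-phases.
c=cos(2.9002/2)=0.120403, s=sin(2.9002/2)=0.992725; N=√[2·2·1·6]=4.898979
k: max(0,(-1)−(0))=0 … min(2+(-1),2−(0))=1
  k=0: (−1)^1·4.8990/(2)·0.1204^3·0.9927^1 = -0.004244
  k=1: (−1)^2·4.8990/(2)·0.1204^1·0.9927^3 = +0.288537
d^2_{0,-1}(2.9002) = -0.004244 +0.288537 = +0.284293
Attach z-rotation phases: D = e^{-i(0)(2.4006)}·(+0.284293)·e^{-i(-1)(0.832)} = +0.191442+0.210172i

Re=0.1914 Im=0.2102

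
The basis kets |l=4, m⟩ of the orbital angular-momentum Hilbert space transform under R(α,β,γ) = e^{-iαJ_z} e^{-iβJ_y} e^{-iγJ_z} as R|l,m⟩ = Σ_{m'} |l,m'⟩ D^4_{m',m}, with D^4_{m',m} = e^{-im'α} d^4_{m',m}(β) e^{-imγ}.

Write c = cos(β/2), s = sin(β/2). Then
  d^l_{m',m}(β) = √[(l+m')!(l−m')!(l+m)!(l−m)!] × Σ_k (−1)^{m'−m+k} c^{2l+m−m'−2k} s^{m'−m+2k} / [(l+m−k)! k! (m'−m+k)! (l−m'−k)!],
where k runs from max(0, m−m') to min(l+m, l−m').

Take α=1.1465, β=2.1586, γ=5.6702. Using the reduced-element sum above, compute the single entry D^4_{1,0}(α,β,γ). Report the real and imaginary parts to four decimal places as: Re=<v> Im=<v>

First d^4_{1,0}(β=2.1586), then the phase factors e^{-i(1)α} and e^{-i(0)γ}:
Half-angle: c=0.471946, s=0.881628. N=√(120·6·24·24)=643.987578
The bounds max(0,m−m')=0 and min(l+m,l−m')=3 give 4 terms
  k=0: (−1)^1·643.9876/(144)·0.4719^7·0.8816^1 = -0.020561
  k=1: (−1)^2·643.9876/(24)·0.4719^5·0.8816^3 = +0.430508
  k=2: (−1)^3·643.9876/(24)·0.4719^3·0.8816^5 = -1.502340
  k=3: (−1)^4·643.9876/(144)·0.4719^1·0.8816^7 = +0.873783
d^4_{1,0}(2.1586) = -0.020561 +0.430508 -1.502340 +0.873783 = -0.218610
Attach z-rotation phases: D = e^{-i(1)(1.1465)}·(-0.218610)·e^{-i(0)(5.6702)} = -0.089997+0.199225i

Re=-0.0900 Im=0.1992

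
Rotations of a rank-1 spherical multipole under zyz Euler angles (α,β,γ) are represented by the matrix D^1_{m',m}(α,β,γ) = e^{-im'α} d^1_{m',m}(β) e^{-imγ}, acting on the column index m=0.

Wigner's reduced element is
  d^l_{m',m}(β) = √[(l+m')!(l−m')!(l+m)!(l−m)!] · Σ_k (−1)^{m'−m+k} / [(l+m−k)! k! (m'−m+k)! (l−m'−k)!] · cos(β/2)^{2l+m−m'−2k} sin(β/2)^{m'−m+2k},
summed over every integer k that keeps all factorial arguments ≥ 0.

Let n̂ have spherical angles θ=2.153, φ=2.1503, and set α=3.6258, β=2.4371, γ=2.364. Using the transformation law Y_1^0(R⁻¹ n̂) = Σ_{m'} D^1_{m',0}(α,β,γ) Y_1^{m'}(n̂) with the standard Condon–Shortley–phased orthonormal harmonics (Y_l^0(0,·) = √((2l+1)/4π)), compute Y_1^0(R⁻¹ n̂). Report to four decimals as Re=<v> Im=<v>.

Need the full column D^1_{m',0} for m'=−1..1 at α=3.6258, β=2.4371, γ=2.364.
cos(β/2)=0.345007, sin(β/2)=0.938600
d^1_{-1,0}: single k=1 term ⇒ +0.457956;  D = -0.405311-0.213182i
d^1_{0,0}: k∈[0..1] ⇒ +0.119030 -0.880970 = -0.761940;  D = -0.761940+0.000000i
d^1_{1,0}: single k=0 term ⇒ -0.457956;  D = +0.405311-0.213182i
Y_1^{m'}(θ=2.153,φ=2.1503) and Σ D·Y over m':
  (-0.4053-0.2132i)·(-0.1580-0.2415i)  (-0.7619+0.0000i)·(-0.2687+0.0000i)  (+0.4053-0.2132i)·(+0.1580-0.2415i)
Y_1^0(R⁻¹ n̂) = +0.229857+0.000000i

Re=0.2299 Im=0.0000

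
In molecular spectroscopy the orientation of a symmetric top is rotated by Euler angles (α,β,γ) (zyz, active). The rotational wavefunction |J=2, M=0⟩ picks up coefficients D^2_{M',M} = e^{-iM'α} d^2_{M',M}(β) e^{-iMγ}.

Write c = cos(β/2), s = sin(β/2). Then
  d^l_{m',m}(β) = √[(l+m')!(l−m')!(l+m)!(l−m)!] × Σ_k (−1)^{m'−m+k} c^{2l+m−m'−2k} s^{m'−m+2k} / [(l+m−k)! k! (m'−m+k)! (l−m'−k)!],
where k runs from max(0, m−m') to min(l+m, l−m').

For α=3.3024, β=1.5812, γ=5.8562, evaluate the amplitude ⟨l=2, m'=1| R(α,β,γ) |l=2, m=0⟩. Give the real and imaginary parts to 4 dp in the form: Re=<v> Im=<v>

Split into d^2_{1,0}(β=1.5812) × two z-phases.
c=cos(1.5812/2)=0.703419, s=sin(1.5812/2)=0.710775; N=√[6·1·2·2]=4.898979
k∈{0,1} keeps every argument non-negative
  k=0: (−1)^1·4.8990/(2)·0.7034^3·0.7108^1 = -0.605969
  k=1: (−1)^2·4.8990/(2)·0.7034^1·0.7108^3 = +0.618710
d^2_{1,0}(1.5812) = -0.605969 +0.618710 = +0.012741
Attach z-rotation phases: D = e^{-i(1)(3.3024)}·(+0.012741)·e^{-i(0)(5.8562)} = -0.012577+0.002040i

Re=-0.0126 Im=0.0020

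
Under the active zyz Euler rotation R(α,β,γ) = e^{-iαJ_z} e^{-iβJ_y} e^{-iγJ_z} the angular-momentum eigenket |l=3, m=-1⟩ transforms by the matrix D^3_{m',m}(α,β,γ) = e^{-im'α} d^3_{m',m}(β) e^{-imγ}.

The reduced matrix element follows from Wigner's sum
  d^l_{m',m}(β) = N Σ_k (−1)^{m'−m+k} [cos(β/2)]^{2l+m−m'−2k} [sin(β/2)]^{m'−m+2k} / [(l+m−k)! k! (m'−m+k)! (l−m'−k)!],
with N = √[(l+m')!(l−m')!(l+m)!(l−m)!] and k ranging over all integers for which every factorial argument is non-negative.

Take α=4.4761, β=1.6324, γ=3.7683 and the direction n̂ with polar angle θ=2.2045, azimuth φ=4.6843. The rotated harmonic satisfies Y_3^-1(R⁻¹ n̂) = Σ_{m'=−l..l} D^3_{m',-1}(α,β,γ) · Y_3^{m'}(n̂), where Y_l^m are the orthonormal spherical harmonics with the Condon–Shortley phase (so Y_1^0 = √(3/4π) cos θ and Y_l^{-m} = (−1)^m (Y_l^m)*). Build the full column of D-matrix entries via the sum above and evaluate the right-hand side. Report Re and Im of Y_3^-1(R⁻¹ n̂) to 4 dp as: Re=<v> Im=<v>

Need the full column D^3_{m',-1} for m'=−3..3 at α=4.4761, β=1.6324, γ=3.7683.
cos(β/2)=0.684995, sin(β/2)=0.728548
d^3_{-3,-1}: single k=2 term ⇒ +0.452596;  D = -0.037143-0.451069i
d^3_{-2,-1}: k∈[1..2] ⇒ +0.347451 -0.786079 = -0.438628;  D = -0.433428-0.067338i
d^3_{-1,-1}: k∈[0..2] ⇒ +0.103305 -0.934878 +0.793156 = -0.038417;  D = +0.014621-0.035526i
d^3_{0,-1}: k∈[0..2] ⇒ -0.380614 +1.291660 -0.487045 = +0.424001;  D = -0.343425-0.248668i
d^3_{1,-1}: k∈[0..2] ⇒ +0.701159 -1.057541 +0.149537 = -0.206845;  D = -0.157160+0.134483i
d^3_{2,-1}: k∈[0..1] ⇒ -0.786079 +0.444609 = -0.341470;  D = -0.155107-0.304210i
d^3_{3,-1}: single k=0 term ⇒ +0.511980;  D = -0.497881+0.119321i
Y_3^{m'}(θ=2.2045,φ=4.6843) and Σ D·Y over m':
  (-0.0371-0.4511i)·(+0.0184-0.2176i)  (-0.4334-0.0673i)·(+0.3924+0.0221i)  (+0.0146-0.0355i)·(-0.0055+0.1961i)  (-0.3434-0.2487i)·(+0.2755+0.0000i)  (-0.1572+0.1345i)·(+0.0055+0.1961i)  (-0.1551-0.3042i)·(+0.3924-0.0221i)  (-0.4979+0.1193i)·(-0.0184-0.2176i)
Y_3^-1(R⁻¹ n̂) = -0.414816-0.141526i

Re=-0.4148 Im=-0.1415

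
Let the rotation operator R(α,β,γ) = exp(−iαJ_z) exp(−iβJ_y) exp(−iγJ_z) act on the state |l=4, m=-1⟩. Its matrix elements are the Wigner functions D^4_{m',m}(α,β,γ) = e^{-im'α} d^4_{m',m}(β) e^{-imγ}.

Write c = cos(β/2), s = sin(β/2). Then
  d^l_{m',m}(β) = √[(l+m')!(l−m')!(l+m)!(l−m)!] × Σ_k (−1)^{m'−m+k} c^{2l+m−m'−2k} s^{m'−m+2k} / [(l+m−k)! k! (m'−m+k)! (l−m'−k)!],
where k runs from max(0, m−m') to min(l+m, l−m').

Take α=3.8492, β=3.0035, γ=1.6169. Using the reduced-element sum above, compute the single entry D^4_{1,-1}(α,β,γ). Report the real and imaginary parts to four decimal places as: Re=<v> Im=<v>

D^4_{1,-1}(3.8492,3.0035,1.6169) = e^{-i·1·3.8492}·d^4_{1,-1}(3.0035)·e^{-i·-1·1.6169}. Compute d first:
Half-angle: c=0.068991, s=0.997617. N=√(120·6·6·120)=720.000000
Admissible k: 0..3 (factorial args all ≥0)
  k=0: (−1)^2·720.0000/(72)·0.0690^6·0.9976^2 = +0.000001
  k=1: (−1)^3·720.0000/(24)·0.0690^4·0.9976^4 = -0.000673
  k=2: (−1)^4·720.0000/(48)·0.0690^2·0.9976^6 = +0.070383
  k=3: (−1)^5·720.0000/(720)·0.0690^0·0.9976^8 = -0.981096
d^4_{1,-1}(3.0035) = +0.000001 -0.000673 +0.070383 -0.981096 = -0.911386
D = (-0.759919+0.650017i)·(-0.911386)·(-0.046087+0.998937i) = +0.559868+0.719147i

Re=0.5599 Im=0.7191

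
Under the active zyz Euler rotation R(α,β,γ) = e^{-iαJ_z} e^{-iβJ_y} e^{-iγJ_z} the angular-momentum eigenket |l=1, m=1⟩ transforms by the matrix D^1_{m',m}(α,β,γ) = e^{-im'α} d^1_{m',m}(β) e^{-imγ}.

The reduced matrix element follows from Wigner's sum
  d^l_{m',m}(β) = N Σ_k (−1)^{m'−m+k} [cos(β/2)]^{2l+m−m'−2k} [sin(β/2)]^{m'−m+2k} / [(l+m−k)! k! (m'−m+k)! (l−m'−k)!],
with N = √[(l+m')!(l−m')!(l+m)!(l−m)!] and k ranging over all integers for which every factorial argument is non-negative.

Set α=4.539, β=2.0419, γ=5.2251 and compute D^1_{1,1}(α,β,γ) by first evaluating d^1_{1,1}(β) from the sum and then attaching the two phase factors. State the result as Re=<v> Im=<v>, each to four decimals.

First d^1_{1,1}(β=2.0419), then the phase factors e^{-i(1)α} and e^{-i(1)γ}:
Half-angle: c=0.522556, s=0.852605. N=√(2·1·2·1)=2.000000
The bounds max(0,m−m')=0 and min(l+m,l−m')=0 give 1 term
  k=0: (−1)^0·2.0000/(2)·0.5226^2·0.8526^0 = +0.273065
d^1_{1,1}(2.0419) = +0.273065
Attach z-rotation phases: D = e^{-i(1)(4.539)}·(+0.273065)·e^{-i(1)(5.2251)} = -0.257495+0.090889i

Re=-0.2575 Im=0.0909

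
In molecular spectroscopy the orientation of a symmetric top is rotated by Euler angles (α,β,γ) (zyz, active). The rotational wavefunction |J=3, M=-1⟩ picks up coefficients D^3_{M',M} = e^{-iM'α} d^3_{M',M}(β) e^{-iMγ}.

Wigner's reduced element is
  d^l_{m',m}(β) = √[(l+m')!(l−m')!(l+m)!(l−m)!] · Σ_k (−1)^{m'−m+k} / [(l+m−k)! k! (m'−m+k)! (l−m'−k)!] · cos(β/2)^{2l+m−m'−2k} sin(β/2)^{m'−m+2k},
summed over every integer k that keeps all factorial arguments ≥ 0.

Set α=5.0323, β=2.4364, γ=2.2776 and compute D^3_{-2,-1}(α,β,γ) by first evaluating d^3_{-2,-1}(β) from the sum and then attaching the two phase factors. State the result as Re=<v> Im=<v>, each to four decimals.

Re=-0.1957 Im=0.0446

Split into d^3_{-2,-1}(β=2.4364) × two z-phases.
Half-angle: c=0.345336, s=0.938479. N=√(1·120·2·24)=75.894664
Admissible k: 1..2 (factorial args all ≥0)
  k=1: (−1)^0·75.8947/(24)·0.3453^5·0.9385^1 = +0.014576
  k=2: (−1)^1·75.8947/(12)·0.3453^3·0.9385^3 = -0.215292
d^3_{-2,-1}(2.4364) = +0.014576 -0.215292 = -0.200716
Attach z-rotation phases: D = e^{-i(-2)(5.0323)}·(-0.200716)·e^{-i(-1)(2.2776)} = -0.195694+0.044619i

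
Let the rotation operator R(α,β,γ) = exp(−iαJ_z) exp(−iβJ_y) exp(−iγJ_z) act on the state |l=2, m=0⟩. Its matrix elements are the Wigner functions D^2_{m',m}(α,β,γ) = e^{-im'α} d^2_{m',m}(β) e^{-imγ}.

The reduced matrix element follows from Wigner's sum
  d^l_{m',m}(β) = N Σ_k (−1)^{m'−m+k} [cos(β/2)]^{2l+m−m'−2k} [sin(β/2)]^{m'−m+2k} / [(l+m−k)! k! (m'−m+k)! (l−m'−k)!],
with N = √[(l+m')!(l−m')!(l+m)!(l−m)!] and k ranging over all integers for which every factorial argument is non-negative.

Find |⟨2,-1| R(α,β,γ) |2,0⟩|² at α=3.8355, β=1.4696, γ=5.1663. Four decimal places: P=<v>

D^2_{-1,0}(3.8355,1.4696,5.1663) = e^{-i·-1·3.8355}·d^2_{-1,0}(1.4696)·e^{-i·0·5.1663}. Compute d first:
Half-angle: c=0.741965, s=0.670439. N=√(1·6·2·2)=4.898979
The bounds max(0,m−m')=1 and min(l+m,l−m')=2 give 2 terms
  k=1: (−1)^0·4.8990/(2)·0.7420^3·0.6704^1 = +0.670787
  k=2: (−1)^1·4.8990/(2)·0.7420^1·0.6704^3 = -0.547692
d^2_{-1,0}(1.4696) = +0.670787 -0.547692 = +0.123095
|D^2_{-1,0}|² = |d^2_{-1,0}(β)|² = (+0.123095)² = 0.015152 (the z-rotation phases have unit modulus)

P=0.0152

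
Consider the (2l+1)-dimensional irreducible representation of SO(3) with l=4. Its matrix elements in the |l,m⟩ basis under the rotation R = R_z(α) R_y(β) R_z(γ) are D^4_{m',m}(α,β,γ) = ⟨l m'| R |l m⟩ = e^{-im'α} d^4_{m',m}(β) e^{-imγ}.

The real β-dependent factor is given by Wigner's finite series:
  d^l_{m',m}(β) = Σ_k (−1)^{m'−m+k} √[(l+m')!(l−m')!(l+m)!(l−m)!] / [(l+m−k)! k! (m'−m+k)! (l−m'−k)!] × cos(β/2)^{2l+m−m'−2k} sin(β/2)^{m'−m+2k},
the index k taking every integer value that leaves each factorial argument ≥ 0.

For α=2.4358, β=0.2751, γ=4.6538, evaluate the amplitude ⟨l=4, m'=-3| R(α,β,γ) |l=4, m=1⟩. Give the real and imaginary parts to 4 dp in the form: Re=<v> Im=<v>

D^4_{-3,1}(2.4358,0.2751,4.6538) = e^{-i·-3·2.4358}·d^4_{-3,1}(0.2751)·e^{-i·1·4.6538}. Compute d first:
c=cos(0.2751/2)=0.990555, s=sin(0.2751/2)=0.137117; N=√[1·5040·120·6]=1904.940944
Admissible k: 4..5 (factorial args all ≥0)
  k=4: (−1)^0·1904.9409/(144)·0.9906^4·0.1371^4 = +0.004502
  k=5: (−1)^1·1904.9409/(240)·0.9906^2·0.1371^6 = -0.000052
d^4_{-3,1}(0.2751) = +0.004502 -0.000052 = +0.004450
D = (+0.519770+0.854306i)·(+0.004450)·(-0.058555+0.998284i) = -0.003931+0.002086i

Re=-0.0039 Im=0.0021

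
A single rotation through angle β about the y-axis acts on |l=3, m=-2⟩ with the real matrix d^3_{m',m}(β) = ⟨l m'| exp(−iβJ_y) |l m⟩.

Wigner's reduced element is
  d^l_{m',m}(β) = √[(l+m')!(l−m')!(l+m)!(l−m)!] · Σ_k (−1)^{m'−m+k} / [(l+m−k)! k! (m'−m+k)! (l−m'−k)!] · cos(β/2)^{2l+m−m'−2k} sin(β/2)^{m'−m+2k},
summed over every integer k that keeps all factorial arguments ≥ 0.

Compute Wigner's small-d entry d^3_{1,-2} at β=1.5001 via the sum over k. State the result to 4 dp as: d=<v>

d=-0.4441

d^3_{1,-2}(β=1.5001) via Wigner's sum:
Half-angle: c=0.731655, s=0.681675. N=√(24·2·1·120)=75.894664
The bounds max(0,m−m')=0 and min(l+m,l−m')=1 give 2 terms
  k=0: (−1)^3·75.8947/(12)·0.7317^3·0.6817^3 = -0.784660
  k=1: (−1)^4·75.8947/(24)·0.7317^1·0.6817^5 = +0.340560
d^3_{1,-2}(1.5001) = -0.784660 +0.340560 = -0.444099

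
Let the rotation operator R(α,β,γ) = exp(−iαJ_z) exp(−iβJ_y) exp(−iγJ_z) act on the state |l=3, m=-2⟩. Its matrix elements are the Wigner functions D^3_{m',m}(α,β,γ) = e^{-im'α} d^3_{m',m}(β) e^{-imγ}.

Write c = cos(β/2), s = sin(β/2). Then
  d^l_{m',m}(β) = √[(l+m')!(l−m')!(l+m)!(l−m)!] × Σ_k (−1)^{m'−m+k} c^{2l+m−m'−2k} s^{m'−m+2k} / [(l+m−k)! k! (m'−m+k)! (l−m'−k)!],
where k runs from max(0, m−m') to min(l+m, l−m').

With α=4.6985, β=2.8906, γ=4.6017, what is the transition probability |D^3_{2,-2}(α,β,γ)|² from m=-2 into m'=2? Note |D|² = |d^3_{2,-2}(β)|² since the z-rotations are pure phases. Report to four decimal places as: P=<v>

First d^3_{2,-2}(β=2.8906), then the phase factors e^{-i(2)α} and e^{-i(-2)γ}:
With c≡cos(β/2)=0.125167 and s≡sin(β/2)=0.992136, N=[120·1·1·120]^{1/2}=120.000000
k: max(0,(-2)−(2))=0 … min(3+(-2),3−(2))=1
  k=0: (−1)^4·120.0000/(24)·0.1252^2·0.9921^4 = +0.075899
  k=1: (−1)^5·120.0000/(120)·0.1252^0·0.9921^6 = -0.953732
d^3_{2,-2}(2.8906) = +0.075899 -0.953732 = -0.877833
|D^3_{2,-2}|² = |d^3_{2,-2}(β)|² = (-0.877833)² = 0.770591 (the z-rotation phases have unit modulus)

P=0.7706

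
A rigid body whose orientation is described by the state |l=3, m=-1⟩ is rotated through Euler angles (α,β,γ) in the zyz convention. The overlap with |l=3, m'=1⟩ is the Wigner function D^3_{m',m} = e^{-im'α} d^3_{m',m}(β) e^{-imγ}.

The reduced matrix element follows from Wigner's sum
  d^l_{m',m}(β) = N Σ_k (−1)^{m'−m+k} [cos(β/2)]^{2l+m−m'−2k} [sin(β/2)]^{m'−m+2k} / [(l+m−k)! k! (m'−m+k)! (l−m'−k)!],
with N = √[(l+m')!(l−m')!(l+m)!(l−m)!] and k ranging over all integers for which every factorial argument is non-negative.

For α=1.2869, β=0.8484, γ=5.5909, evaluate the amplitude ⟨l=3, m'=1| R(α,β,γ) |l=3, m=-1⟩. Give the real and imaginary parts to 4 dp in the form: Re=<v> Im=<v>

D^3_{1,-1}(1.2869,0.8484,5.5909) = e^{-i·1·1.2869}·d^3_{1,-1}(0.8484)·e^{-i·-1·5.5909}. Compute d first:
Half-angle: c=0.911368, s=0.411592. N=√(24·2·2·24)=48.000000
The bounds max(0,m−m')=0 and min(l+m,l−m')=2 give 3 terms
  k=0: (−1)^2·48.0000/(8)·0.9114^4·0.4116^2 = +0.701230
  k=1: (−1)^3·48.0000/(6)·0.9114^2·0.4116^4 = -0.190697
  k=2: (−1)^4·48.0000/(48)·0.9114^0·0.4116^6 = +0.004862
d^3_{1,-1}(0.8484) = +0.701230 -0.190697 +0.004862 = +0.515394
Attach z-rotation phases: D = e^{-i(1)(1.2869)}·(+0.515394)·e^{-i(-1)(5.5909)} = -0.204679-0.473009i

Re=-0.2047 Im=-0.4730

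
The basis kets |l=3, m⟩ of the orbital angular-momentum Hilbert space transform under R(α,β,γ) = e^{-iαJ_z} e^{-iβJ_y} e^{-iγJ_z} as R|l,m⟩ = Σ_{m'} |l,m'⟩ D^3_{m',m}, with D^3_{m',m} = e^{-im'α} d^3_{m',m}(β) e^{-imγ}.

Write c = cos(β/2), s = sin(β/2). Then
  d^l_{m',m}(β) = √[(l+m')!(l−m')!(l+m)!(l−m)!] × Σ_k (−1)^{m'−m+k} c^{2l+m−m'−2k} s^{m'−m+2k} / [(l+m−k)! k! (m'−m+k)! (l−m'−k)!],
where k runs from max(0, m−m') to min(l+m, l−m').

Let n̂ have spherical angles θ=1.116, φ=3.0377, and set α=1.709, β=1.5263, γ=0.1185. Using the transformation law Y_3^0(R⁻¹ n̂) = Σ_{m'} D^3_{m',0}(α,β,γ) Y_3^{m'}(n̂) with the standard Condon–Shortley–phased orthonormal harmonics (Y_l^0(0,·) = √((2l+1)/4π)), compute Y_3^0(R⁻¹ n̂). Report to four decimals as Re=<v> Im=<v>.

Re=-0.2386 Im=0.0000

Need the full column D^3_{m',0} for m'=−3..3 at α=1.709, β=1.5263, γ=0.1185.
cos(β/2)=0.722662, sin(β/2)=0.691201
d^3_{-3,0}: single k=3 term ⇒ +0.557359;  D = +0.224523-0.510135i
d^3_{-2,0}: k∈[2..3] ⇒ +0.713693 -0.652904 = +0.060788;  D = -0.058481-0.016589i
d^3_{-1,0}: k∈[1..3] ⇒ +0.471924 -1.295185 +0.394956 = -0.428305;  D = +0.059005-0.424221i
d^3_{0,0}: k∈[0..3] ⇒ +0.142434 -1.172717 +1.072831 -0.109050 = -0.066502;  D = -0.066502+0.000000i
d^3_{1,0}: k∈[0..2] ⇒ -0.471924 +1.295185 -0.394956 = +0.428305;  D = -0.059005-0.424221i
d^3_{2,0}: k∈[0..1] ⇒ +0.713693 -0.652904 = +0.060788;  D = -0.058481+0.016589i
d^3_{3,0}: single k=0 term ⇒ -0.557359;  D = -0.224523-0.510135i
Y_3^{m'}(θ=1.116,φ=3.0377) and Σ D·Y over m':
  (+0.2245-0.5101i)·(-0.2879-0.0928i)  (-0.0585-0.0166i)·(+0.3545+0.0747i)  (+0.0590-0.4242i)·(+0.0102+0.0011i)  (-0.0665+0.0000i)·(-0.3336+0.0000i)  (-0.0590-0.4242i)·(-0.0102+0.0011i)  (-0.0585+0.0166i)·(+0.3545-0.0747i)  (-0.2245-0.5101i)·(+0.2879-0.0928i)
Y_3^0(R⁻¹ n̂) = -0.238627+0.000000i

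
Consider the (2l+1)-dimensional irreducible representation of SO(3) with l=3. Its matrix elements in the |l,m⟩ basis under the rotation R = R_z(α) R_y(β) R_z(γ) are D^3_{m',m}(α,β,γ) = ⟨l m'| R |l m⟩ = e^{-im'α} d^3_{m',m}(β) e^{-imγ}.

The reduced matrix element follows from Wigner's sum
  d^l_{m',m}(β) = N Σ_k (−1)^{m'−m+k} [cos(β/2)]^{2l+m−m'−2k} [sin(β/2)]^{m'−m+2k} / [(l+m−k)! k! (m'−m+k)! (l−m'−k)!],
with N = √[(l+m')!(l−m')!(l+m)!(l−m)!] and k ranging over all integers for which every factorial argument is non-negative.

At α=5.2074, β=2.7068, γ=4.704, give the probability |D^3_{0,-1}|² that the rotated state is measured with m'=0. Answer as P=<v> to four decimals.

First d^3_{0,-1}(β=2.7068), then the phase factors e^{-i(0)α} and e^{-i(-1)γ}:
Half-angle: c=0.215688, s=0.976462. N=√(6·6·2·24)=41.569219
k∈{0,1,2} keeps every argument non-negative
  k=0: (−1)^1·41.5692/(12)·0.2157^5·0.9765^1 = -0.001579
  k=1: (−1)^2·41.5692/(4)·0.2157^3·0.9765^3 = +0.097086
  k=2: (−1)^3·41.5692/(12)·0.2157^1·0.9765^5 = -0.663276
d^3_{0,-1}(2.7068) = -0.001579 +0.097086 -0.663276 = -0.567769
|D^3_{0,-1}|² = |d^3_{0,-1}(β)|² = (-0.567769)² = 0.322361 (the z-rotation phases have unit modulus)

P=0.3224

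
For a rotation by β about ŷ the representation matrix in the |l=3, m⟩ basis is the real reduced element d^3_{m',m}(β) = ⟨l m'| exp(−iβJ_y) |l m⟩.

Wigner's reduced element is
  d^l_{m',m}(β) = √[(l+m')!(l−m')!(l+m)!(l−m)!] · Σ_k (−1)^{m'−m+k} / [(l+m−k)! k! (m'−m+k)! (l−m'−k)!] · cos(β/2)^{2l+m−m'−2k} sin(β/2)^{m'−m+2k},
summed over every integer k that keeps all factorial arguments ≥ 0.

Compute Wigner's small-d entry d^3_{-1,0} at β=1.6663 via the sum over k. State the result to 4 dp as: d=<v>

d^3_{-1,0}(β=1.6663) via Wigner's sum:
c=cos(1.6663/2)=0.672548, s=sin(1.6663/2)=0.740054; N=√[2·24·6·6]=41.569219
k: max(0,(0)−(-1))=1 … min(3+(0),3−(-1))=3
  k=1: (−1)^0·41.5692/(12)·0.6725^5·0.7401^1 = +0.352752
  k=2: (−1)^1·41.5692/(4)·0.6725^3·0.7401^3 = -1.281360
  k=3: (−1)^2·41.5692/(12)·0.6725^1·0.7401^5 = +0.517166
d^3_{-1,0}(1.6663) = +0.352752 -1.281360 +0.517166 = -0.411442

d=-0.4114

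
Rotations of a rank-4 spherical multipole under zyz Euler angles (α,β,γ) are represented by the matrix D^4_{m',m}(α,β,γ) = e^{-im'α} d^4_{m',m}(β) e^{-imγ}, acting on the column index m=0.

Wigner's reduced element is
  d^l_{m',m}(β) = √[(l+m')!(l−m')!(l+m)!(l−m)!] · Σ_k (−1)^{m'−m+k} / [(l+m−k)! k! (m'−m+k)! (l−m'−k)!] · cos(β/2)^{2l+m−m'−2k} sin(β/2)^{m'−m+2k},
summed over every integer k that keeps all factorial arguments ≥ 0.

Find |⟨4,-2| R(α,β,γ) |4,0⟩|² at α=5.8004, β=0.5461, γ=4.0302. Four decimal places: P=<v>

First d^4_{-2,0}(β=0.5461), then the phase factors e^{-i(-2)α} and e^{-i(0)γ}:
With c≡cos(β/2)=0.962953 and s≡sin(β/2)=0.269670, N=[2·720·24·24]^{1/2}=910.735966
k: max(0,(0)−(-2))=2 … min(4+(0),4−(-2))=4
  k=2: (−1)^0·910.7360/(96)·0.9630^6·0.2697^2 = +0.550067
  k=3: (−1)^1·910.7360/(36)·0.9630^4·0.2697^4 = -0.115037
  k=4: (−1)^2·910.7360/(96)·0.9630^2·0.2697^6 = +0.003383
d^4_{-2,0}(0.5461) = +0.550067 -0.115037 +0.003383 = +0.438413
|D^4_{-2,0}|² = |d^4_{-2,0}(β)|² = (+0.438413)² = 0.192206 (the z-rotation phases have unit modulus)

P=0.1922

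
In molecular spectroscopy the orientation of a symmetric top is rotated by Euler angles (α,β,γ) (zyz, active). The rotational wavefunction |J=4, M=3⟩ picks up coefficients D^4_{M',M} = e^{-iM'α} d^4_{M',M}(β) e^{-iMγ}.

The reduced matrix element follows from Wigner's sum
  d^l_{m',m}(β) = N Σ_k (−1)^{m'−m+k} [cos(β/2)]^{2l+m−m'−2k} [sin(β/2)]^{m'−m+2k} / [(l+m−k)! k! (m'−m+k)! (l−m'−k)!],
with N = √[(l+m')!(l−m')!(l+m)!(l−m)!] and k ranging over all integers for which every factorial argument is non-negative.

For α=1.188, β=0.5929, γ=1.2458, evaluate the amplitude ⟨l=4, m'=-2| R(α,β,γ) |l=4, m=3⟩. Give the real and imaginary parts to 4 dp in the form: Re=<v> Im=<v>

Re=0.0042 Im=-0.0198

Split into d^4_{-2,3}(β=0.5929) × two z-phases.
Half-angle: c=0.956380, s=0.292127. N=√(2·720·5040·1)=2693.993318
k∈{5,6} keeps every argument non-negative
  k=5: (−1)^0·2693.9933/(240)·0.9564^3·0.2921^5 = +0.020890
  k=6: (−1)^1·2693.9933/(720)·0.9564^1·0.2921^7 = -0.000650
d^4_{-2,3}(0.5929) = +0.020890 -0.000650 = +0.020240
Phases: e^{-i·(-2)·1.188}=-0.720972+0.692964i, e^{-i·(3)·1.2458}=-0.827696+0.561177i ⇒ D=+0.004207-0.019798i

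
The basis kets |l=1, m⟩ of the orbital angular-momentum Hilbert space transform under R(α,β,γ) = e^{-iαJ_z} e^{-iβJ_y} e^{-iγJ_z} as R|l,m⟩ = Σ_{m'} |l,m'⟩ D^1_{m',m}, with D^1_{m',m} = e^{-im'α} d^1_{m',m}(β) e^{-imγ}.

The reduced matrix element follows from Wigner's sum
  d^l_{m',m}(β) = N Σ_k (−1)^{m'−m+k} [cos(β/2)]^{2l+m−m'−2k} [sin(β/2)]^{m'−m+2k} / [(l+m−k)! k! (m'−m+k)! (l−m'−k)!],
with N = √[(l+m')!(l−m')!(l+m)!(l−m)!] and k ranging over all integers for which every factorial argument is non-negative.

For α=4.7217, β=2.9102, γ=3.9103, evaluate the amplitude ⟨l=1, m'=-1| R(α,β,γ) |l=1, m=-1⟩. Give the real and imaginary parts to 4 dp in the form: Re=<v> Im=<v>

Re=-0.0094 Im=0.0095

Split into d^1_{-1,-1}(β=2.9102) × two z-phases.
With c≡cos(β/2)=0.115438 and s≡sin(β/2)=0.993315, N=[1·2·1·2]^{1/2}=2.000000
k: max(0,(-1)−(-1))=0 … min(1+(-1),1−(-1))=0
  k=0: (−1)^0·2.0000/(2)·0.1154^2·0.9933^0 = +0.013326
d^1_{-1,-1}(2.9102) = +0.013326
Attach z-rotation phases: D = e^{-i(-1)(4.7217)}·(+0.013326)·e^{-i(-1)(3.9103)} = -0.009353+0.009492i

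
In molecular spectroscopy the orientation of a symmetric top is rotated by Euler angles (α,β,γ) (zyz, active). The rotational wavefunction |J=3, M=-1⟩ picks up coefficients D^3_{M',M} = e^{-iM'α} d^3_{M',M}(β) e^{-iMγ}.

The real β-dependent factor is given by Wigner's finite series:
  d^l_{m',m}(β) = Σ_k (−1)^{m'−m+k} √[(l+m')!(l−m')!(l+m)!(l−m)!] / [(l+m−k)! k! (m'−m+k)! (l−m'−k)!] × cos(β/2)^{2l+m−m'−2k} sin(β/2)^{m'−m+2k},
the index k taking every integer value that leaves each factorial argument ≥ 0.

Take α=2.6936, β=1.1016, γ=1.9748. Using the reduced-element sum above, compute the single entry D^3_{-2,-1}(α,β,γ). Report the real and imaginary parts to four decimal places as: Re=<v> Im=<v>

First d^3_{-2,-1}(β=1.1016), then the phase factors e^{-i(-2)α} and e^{-i(-1)γ}:
With c≡cos(β/2)=0.852106 and s≡sin(β/2)=0.523369, N=[1·120·2·24]^{1/2}=75.894664
The bounds max(0,m−m')=1 and min(l+m,l−m')=2 give 2 terms
  k=1: (−1)^0·75.8947/(24)·0.8521^5·0.5234^1 = +0.743492
  k=2: (−1)^1·75.8947/(12)·0.8521^3·0.5234^3 = -0.560964
d^3_{-2,-1}(1.1016) = +0.743492 -0.560964 = +0.182528
Attach z-rotation phases: D = e^{-i(-2)(2.6936)}·(+0.182528)·e^{-i(-1)(1.9748)} = +0.086221+0.160880i

Re=0.0862 Im=0.1609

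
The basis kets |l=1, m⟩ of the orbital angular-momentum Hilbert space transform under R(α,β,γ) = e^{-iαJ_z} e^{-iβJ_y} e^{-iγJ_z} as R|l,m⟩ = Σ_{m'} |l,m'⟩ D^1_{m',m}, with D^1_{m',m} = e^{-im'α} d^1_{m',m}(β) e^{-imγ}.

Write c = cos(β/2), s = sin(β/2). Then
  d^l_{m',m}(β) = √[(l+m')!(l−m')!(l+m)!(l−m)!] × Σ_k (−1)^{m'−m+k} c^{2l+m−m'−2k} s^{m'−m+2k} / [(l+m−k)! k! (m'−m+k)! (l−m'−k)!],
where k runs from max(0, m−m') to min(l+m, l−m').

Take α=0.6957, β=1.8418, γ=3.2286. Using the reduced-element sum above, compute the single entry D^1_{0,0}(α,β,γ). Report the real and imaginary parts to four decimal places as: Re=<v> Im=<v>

Re=-0.2677 Im=0.0000

D^1_{0,0}(0.6957,1.8418,3.2286) = e^{-i·0·0.6957}·d^1_{0,0}(1.8418)·e^{-i·0·3.2286}. Compute d first:
c=cos(1.8418/2)=0.605104, s=sin(1.8418/2)=0.796147; N=√[1·1·1·1]=1.000000
The bounds max(0,m−m')=0 and min(l+m,l−m')=1 give 2 terms
  k=0: (−1)^0·1.0000/(1)·0.6051^2·0.7961^0 = +0.366151
  k=1: (−1)^1·1.0000/(1)·0.6051^0·0.7961^2 = -0.633849
d^1_{0,0}(1.8418) = +0.366151 -0.633849 = -0.267699
Phases: e^{-i·(0)·0.6957}=+1.000000+0.000000i, e^{-i·(0)·3.2286}=+1.000000+0.000000i ⇒ D=-0.267699+0.000000i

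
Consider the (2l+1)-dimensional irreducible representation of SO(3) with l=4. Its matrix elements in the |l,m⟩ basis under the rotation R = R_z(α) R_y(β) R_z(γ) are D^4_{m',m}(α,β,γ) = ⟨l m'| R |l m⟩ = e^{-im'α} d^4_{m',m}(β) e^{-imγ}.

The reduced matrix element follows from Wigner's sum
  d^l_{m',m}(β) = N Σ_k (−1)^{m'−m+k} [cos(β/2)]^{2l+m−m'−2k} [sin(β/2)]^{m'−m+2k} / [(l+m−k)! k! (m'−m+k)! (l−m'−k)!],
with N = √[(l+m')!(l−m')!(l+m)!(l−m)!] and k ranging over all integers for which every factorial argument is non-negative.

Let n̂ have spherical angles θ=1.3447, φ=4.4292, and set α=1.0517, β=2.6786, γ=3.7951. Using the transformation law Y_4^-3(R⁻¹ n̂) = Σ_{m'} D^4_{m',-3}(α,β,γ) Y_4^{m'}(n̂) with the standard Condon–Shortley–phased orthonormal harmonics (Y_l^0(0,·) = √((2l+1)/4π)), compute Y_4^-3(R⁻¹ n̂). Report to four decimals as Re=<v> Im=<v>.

Re=-0.3568 Im=0.1080

Need the full column D^4_{m',-3} for m'=−4..4 at α=1.0517, β=2.6786, γ=3.7951.
cos(β/2)=0.229434, sin(β/2)=0.973324
d^4_{-4,-3}: single k=1 term ⇒ +0.000092;  D = -0.000092+0.000011i
d^4_{-3,-3}: k∈[0..1] ⇒ +0.000008 -0.000967 = -0.000960;  D = +0.000377-0.000883i
d^4_{-2,-3}: k∈[0..1] ⇒ -0.000122 +0.006580 = +0.006458;  D = +0.003901+0.005147i
d^4_{-1,-3}: k∈[0..1] ⇒ +0.001097 -0.032899 = -0.031802;  D = -0.031536+0.004103i
d^4_{0,-3}: k∈[0..1] ⇒ -0.006936 +0.124832 = +0.117896;  D = +0.044793-0.109055i
d^4_{1,-3}: k∈[0..1] ⇒ +0.032899 -0.355248 = -0.322349;  D = +0.198140+0.254263i
d^4_{2,-3}: k∈[0..1] ⇒ -0.118426 +0.710436 = +0.592010;  D = -0.585977+0.084298i
d^4_{3,-3}: k∈[0..1] ⇒ +0.313299 -0.805490 = -0.492191;  D = +0.180834-0.457767i
d^4_{4,-3}: single k=0 term ⇒ -0.537039;  D = -0.335796-0.419108i
Y_4^{m'}(θ=1.3447,φ=4.4292) and Σ D·Y over m':
  (-0.0001+0.0000i)·(+0.1693+0.3615i)  (+0.0004-0.0009i)·(+0.1950-0.1715i)  (+0.0039+0.0051i)·(+0.1738+0.1105i)  (-0.0315+0.0041i)·(+0.0765-0.2628i)  (+0.0448-0.1091i)·(+0.1672+0.0000i)  (+0.1981+0.2543i)·(-0.0765-0.2628i)  (-0.5860+0.0843i)·(+0.1738-0.1105i)  (+0.1808-0.4578i)·(-0.1950-0.1715i)  (-0.3358-0.4191i)·(+0.1693-0.3615i)
Y_4^-3(R⁻¹ n̂) = -0.356812+0.108005i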